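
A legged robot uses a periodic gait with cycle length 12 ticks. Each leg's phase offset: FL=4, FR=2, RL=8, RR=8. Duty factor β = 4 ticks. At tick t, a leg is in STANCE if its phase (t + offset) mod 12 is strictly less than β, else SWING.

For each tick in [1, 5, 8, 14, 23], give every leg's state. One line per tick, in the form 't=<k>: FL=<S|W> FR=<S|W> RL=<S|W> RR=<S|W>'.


t=1: phase=(5,3,9,9) vs β=4 → FL=W FR=S RL=W RR=W
t=5: phase=(9,7,1,1) vs β=4 → FL=W FR=W RL=S RR=S
t=8: phase=(0,10,4,4) vs β=4 → FL=S FR=W RL=W RR=W
t=14: phase=(6,4,10,10) vs β=4 → FL=W FR=W RL=W RR=W
t=23: phase=(3,1,7,7) vs β=4 → FL=S FR=S RL=W RR=W

t=1: FL=W FR=S RL=W RR=W
t=5: FL=W FR=W RL=S RR=S
t=8: FL=S FR=W RL=W RR=W
t=14: FL=W FR=W RL=W RR=W
t=23: FL=S FR=S RL=W RR=W


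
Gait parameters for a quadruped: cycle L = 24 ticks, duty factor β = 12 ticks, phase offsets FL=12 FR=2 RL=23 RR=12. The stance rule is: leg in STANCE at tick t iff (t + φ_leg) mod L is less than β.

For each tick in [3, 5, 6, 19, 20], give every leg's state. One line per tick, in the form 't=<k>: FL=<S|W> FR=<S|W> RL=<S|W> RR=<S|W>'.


t=3: phase=(15,5,2,15) vs β=12 → FL=W FR=S RL=S RR=W
t=5: phase=(17,7,4,17) vs β=12 → FL=W FR=S RL=S RR=W
t=6: phase=(18,8,5,18) vs β=12 → FL=W FR=S RL=S RR=W
t=19: phase=(7,21,18,7) vs β=12 → FL=S FR=W RL=W RR=S
t=20: phase=(8,22,19,8) vs β=12 → FL=S FR=W RL=W RR=S

t=3: FL=W FR=S RL=S RR=W
t=5: FL=W FR=S RL=S RR=W
t=6: FL=W FR=S RL=S RR=W
t=19: FL=S FR=W RL=W RR=S
t=20: FL=S FR=W RL=W RR=S


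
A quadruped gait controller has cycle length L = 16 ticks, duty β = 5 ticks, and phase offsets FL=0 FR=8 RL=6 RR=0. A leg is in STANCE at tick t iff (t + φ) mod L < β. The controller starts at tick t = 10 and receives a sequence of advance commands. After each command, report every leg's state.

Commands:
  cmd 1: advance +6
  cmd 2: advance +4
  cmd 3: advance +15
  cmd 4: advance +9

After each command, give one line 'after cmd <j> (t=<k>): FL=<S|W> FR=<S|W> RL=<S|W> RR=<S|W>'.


after cmd 1 (t=16): FL=S FR=W RL=W RR=S
after cmd 2 (t=20): FL=S FR=W RL=W RR=S
after cmd 3 (t=35): FL=S FR=W RL=W RR=S
after cmd 4 (t=44): FL=W FR=S RL=S RR=W

start t=10: FL=W FR=S RL=S RR=W
cmd 1: advance +6 → t=16, phase=(0,8,6,0) → FL=S FR=W RL=W RR=S
cmd 2: advance +4 → t=20, phase=(4,12,10,4) → FL=S FR=W RL=W RR=S
cmd 3: advance +15 → t=35, phase=(3,11,9,3) → FL=S FR=W RL=W RR=S
cmd 4: advance +9 → t=44, phase=(12,4,2,12) → FL=W FR=S RL=S RR=W


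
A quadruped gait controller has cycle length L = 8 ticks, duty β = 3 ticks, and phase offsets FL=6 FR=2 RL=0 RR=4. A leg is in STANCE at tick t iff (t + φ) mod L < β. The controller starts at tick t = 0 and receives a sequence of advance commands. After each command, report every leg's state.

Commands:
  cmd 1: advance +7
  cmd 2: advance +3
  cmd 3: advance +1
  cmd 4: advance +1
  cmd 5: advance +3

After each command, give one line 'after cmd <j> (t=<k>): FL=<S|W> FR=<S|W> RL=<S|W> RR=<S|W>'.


start t=0: FL=W FR=S RL=S RR=W
cmd 1: advance +7 → t=7, phase=(5,1,7,3) → FL=W FR=S RL=W RR=W
cmd 2: advance +3 → t=10, phase=(0,4,2,6) → FL=S FR=W RL=S RR=W
cmd 3: advance +1 → t=11, phase=(1,5,3,7) → FL=S FR=W RL=W RR=W
cmd 4: advance +1 → t=12, phase=(2,6,4,0) → FL=S FR=W RL=W RR=S
cmd 5: advance +3 → t=15, phase=(5,1,7,3) → FL=W FR=S RL=W RR=W

after cmd 1 (t=7): FL=W FR=S RL=W RR=W
after cmd 2 (t=10): FL=S FR=W RL=S RR=W
after cmd 3 (t=11): FL=S FR=W RL=W RR=W
after cmd 4 (t=12): FL=S FR=W RL=W RR=S
after cmd 5 (t=15): FL=W FR=S RL=W RR=W


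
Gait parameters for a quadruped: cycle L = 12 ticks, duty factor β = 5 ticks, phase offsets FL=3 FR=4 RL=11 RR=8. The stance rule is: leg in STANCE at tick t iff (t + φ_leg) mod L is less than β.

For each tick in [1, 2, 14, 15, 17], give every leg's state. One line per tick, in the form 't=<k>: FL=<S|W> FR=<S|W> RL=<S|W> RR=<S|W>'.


t=1: FL=S FR=W RL=S RR=W
t=2: FL=W FR=W RL=S RR=W
t=14: FL=W FR=W RL=S RR=W
t=15: FL=W FR=W RL=S RR=W
t=17: FL=W FR=W RL=S RR=S

t=1: phase=(4,5,0,9) vs β=5 → FL=S FR=W RL=S RR=W
t=2: phase=(5,6,1,10) vs β=5 → FL=W FR=W RL=S RR=W
t=14: phase=(5,6,1,10) vs β=5 → FL=W FR=W RL=S RR=W
t=15: phase=(6,7,2,11) vs β=5 → FL=W FR=W RL=S RR=W
t=17: phase=(8,9,4,1) vs β=5 → FL=W FR=W RL=S RR=S


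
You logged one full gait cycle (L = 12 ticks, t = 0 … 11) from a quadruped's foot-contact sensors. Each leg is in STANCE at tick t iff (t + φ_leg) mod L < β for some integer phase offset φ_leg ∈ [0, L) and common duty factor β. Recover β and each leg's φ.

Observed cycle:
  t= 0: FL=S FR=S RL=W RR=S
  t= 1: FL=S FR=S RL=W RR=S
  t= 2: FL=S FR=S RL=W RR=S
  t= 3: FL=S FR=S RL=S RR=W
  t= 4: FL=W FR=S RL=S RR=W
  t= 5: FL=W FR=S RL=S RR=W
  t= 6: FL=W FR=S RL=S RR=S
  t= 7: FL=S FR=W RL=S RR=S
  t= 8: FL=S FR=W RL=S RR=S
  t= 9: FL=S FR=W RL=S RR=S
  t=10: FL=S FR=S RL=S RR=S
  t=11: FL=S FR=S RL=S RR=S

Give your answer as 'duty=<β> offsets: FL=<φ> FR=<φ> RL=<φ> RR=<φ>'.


duty β = stance ticks per leg = 9
FL: stance ticks = 9; W→S at t=7 → φ=5
FR: stance ticks = 9; W→S at t=10 → φ=2
RL: stance ticks = 9; W→S at t=3 → φ=9
RR: stance ticks = 9; W→S at t=6 → φ=6

duty=9 offsets: FL=5 FR=2 RL=9 RR=6


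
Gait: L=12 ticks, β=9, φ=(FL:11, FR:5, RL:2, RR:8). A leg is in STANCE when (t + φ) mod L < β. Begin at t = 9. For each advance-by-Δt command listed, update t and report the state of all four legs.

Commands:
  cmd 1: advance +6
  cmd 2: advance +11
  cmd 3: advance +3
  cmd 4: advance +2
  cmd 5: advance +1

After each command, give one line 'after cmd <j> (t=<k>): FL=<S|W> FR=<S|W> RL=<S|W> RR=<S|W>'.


after cmd 1 (t=15): FL=S FR=S RL=S RR=W
after cmd 2 (t=26): FL=S FR=S RL=S RR=W
after cmd 3 (t=29): FL=S FR=W RL=S RR=S
after cmd 4 (t=31): FL=S FR=S RL=W RR=S
after cmd 5 (t=32): FL=S FR=S RL=W RR=S

start t=9: FL=S FR=S RL=W RR=S
cmd 1: advance +6 → t=15, phase=(2,8,5,11) → FL=S FR=S RL=S RR=W
cmd 2: advance +11 → t=26, phase=(1,7,4,10) → FL=S FR=S RL=S RR=W
cmd 3: advance +3 → t=29, phase=(4,10,7,1) → FL=S FR=W RL=S RR=S
cmd 4: advance +2 → t=31, phase=(6,0,9,3) → FL=S FR=S RL=W RR=S
cmd 5: advance +1 → t=32, phase=(7,1,10,4) → FL=S FR=S RL=W RR=S


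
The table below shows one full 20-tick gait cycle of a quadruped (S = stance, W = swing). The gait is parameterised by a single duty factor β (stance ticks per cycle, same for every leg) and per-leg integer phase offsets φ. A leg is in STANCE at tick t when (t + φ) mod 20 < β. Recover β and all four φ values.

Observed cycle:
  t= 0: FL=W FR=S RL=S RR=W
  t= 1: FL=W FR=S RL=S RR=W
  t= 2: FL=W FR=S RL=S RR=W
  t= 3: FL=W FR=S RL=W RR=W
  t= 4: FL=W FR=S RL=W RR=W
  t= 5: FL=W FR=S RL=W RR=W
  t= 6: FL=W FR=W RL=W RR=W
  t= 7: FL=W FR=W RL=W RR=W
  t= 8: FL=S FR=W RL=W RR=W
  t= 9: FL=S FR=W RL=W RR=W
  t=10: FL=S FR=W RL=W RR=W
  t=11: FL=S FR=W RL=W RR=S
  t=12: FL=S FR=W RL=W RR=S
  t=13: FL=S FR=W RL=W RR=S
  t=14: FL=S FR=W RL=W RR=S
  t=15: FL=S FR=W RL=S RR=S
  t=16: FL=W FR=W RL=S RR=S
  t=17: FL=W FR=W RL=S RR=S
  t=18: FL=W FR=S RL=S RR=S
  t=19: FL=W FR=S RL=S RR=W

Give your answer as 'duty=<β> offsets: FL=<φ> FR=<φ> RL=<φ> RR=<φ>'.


duty=8 offsets: FL=12 FR=2 RL=5 RR=9

duty β = stance ticks per leg = 8
FL: stance ticks = 8; W→S at t=8 → φ=12
FR: stance ticks = 8; W→S at t=18 → φ=2
RL: stance ticks = 8; W→S at t=15 → φ=5
RR: stance ticks = 8; W→S at t=11 → φ=9


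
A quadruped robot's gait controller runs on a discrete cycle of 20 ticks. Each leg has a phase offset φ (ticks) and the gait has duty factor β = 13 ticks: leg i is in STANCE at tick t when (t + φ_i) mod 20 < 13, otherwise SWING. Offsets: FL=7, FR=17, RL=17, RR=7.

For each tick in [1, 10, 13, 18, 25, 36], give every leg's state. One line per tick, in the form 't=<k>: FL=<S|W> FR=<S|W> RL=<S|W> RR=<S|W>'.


t=1: FL=S FR=W RL=W RR=S
t=10: FL=W FR=S RL=S RR=W
t=13: FL=S FR=S RL=S RR=S
t=18: FL=S FR=W RL=W RR=S
t=25: FL=S FR=S RL=S RR=S
t=36: FL=S FR=W RL=W RR=S

t=1: phase=(8,18,18,8) vs β=13 → FL=S FR=W RL=W RR=S
t=10: phase=(17,7,7,17) vs β=13 → FL=W FR=S RL=S RR=W
t=13: phase=(0,10,10,0) vs β=13 → FL=S FR=S RL=S RR=S
t=18: phase=(5,15,15,5) vs β=13 → FL=S FR=W RL=W RR=S
t=25: phase=(12,2,2,12) vs β=13 → FL=S FR=S RL=S RR=S
t=36: phase=(3,13,13,3) vs β=13 → FL=S FR=W RL=W RR=S


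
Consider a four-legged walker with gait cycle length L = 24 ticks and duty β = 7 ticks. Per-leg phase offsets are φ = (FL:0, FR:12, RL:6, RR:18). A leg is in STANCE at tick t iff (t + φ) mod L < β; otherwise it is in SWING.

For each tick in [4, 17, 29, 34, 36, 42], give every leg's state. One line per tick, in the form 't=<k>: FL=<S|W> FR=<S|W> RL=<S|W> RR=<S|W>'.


t=4: FL=S FR=W RL=W RR=W
t=17: FL=W FR=S RL=W RR=W
t=29: FL=S FR=W RL=W RR=W
t=34: FL=W FR=W RL=W RR=S
t=36: FL=W FR=S RL=W RR=S
t=42: FL=W FR=S RL=S RR=W

t=4: phase=(4,16,10,22) vs β=7 → FL=S FR=W RL=W RR=W
t=17: phase=(17,5,23,11) vs β=7 → FL=W FR=S RL=W RR=W
t=29: phase=(5,17,11,23) vs β=7 → FL=S FR=W RL=W RR=W
t=34: phase=(10,22,16,4) vs β=7 → FL=W FR=W RL=W RR=S
t=36: phase=(12,0,18,6) vs β=7 → FL=W FR=S RL=W RR=S
t=42: phase=(18,6,0,12) vs β=7 → FL=W FR=S RL=S RR=W


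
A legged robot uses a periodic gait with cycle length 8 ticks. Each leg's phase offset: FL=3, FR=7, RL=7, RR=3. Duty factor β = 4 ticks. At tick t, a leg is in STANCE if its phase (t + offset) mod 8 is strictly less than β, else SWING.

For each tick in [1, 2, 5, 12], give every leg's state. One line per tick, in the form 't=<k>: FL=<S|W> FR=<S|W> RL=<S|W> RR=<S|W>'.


t=1: FL=W FR=S RL=S RR=W
t=2: FL=W FR=S RL=S RR=W
t=5: FL=S FR=W RL=W RR=S
t=12: FL=W FR=S RL=S RR=W

t=1: phase=(4,0,0,4) vs β=4 → FL=W FR=S RL=S RR=W
t=2: phase=(5,1,1,5) vs β=4 → FL=W FR=S RL=S RR=W
t=5: phase=(0,4,4,0) vs β=4 → FL=S FR=W RL=W RR=S
t=12: phase=(7,3,3,7) vs β=4 → FL=W FR=S RL=S RR=W


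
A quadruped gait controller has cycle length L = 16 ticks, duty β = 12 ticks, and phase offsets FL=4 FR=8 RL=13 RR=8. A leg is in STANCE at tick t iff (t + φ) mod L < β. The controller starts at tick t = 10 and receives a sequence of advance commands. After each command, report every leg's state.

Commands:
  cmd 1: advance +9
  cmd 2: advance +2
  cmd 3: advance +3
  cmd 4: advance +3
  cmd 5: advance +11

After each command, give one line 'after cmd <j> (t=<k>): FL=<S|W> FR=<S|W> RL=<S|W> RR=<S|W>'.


start t=10: FL=W FR=S RL=S RR=S
cmd 1: advance +9 → t=19, phase=(7,11,0,11) → FL=S FR=S RL=S RR=S
cmd 2: advance +2 → t=21, phase=(9,13,2,13) → FL=S FR=W RL=S RR=W
cmd 3: advance +3 → t=24, phase=(12,0,5,0) → FL=W FR=S RL=S RR=S
cmd 4: advance +3 → t=27, phase=(15,3,8,3) → FL=W FR=S RL=S RR=S
cmd 5: advance +11 → t=38, phase=(10,14,3,14) → FL=S FR=W RL=S RR=W

after cmd 1 (t=19): FL=S FR=S RL=S RR=S
after cmd 2 (t=21): FL=S FR=W RL=S RR=W
after cmd 3 (t=24): FL=W FR=S RL=S RR=S
after cmd 4 (t=27): FL=W FR=S RL=S RR=S
after cmd 5 (t=38): FL=S FR=W RL=S RR=W


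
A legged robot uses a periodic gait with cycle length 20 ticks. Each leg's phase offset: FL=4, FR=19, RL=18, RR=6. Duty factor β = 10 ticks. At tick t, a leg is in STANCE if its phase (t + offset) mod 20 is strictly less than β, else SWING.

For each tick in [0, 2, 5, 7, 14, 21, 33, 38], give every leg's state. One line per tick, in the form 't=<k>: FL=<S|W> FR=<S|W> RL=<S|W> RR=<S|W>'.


t=0: FL=S FR=W RL=W RR=S
t=2: FL=S FR=S RL=S RR=S
t=5: FL=S FR=S RL=S RR=W
t=7: FL=W FR=S RL=S RR=W
t=14: FL=W FR=W RL=W RR=S
t=21: FL=S FR=S RL=W RR=S
t=33: FL=W FR=W RL=W RR=W
t=38: FL=S FR=W RL=W RR=S

t=0: phase=(4,19,18,6) vs β=10 → FL=S FR=W RL=W RR=S
t=2: phase=(6,1,0,8) vs β=10 → FL=S FR=S RL=S RR=S
t=5: phase=(9,4,3,11) vs β=10 → FL=S FR=S RL=S RR=W
t=7: phase=(11,6,5,13) vs β=10 → FL=W FR=S RL=S RR=W
t=14: phase=(18,13,12,0) vs β=10 → FL=W FR=W RL=W RR=S
t=21: phase=(5,0,19,7) vs β=10 → FL=S FR=S RL=W RR=S
t=33: phase=(17,12,11,19) vs β=10 → FL=W FR=W RL=W RR=W
t=38: phase=(2,17,16,4) vs β=10 → FL=S FR=W RL=W RR=S


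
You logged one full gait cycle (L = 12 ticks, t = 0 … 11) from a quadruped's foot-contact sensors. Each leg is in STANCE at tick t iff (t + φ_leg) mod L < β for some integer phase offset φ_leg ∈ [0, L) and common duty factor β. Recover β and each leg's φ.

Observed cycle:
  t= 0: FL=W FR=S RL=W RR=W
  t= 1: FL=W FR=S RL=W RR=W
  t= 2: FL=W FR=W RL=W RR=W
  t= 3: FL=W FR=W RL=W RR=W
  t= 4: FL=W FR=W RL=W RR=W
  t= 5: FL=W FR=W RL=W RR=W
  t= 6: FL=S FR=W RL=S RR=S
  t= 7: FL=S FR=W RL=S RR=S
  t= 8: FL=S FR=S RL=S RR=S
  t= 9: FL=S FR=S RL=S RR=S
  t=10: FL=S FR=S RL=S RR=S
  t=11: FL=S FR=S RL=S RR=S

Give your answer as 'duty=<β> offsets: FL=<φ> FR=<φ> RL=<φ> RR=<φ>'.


duty=6 offsets: FL=6 FR=4 RL=6 RR=6

duty β = stance ticks per leg = 6
FL: stance ticks = 6; W→S at t=6 → φ=6
FR: stance ticks = 6; W→S at t=8 → φ=4
RL: stance ticks = 6; W→S at t=6 → φ=6
RR: stance ticks = 6; W→S at t=6 → φ=6


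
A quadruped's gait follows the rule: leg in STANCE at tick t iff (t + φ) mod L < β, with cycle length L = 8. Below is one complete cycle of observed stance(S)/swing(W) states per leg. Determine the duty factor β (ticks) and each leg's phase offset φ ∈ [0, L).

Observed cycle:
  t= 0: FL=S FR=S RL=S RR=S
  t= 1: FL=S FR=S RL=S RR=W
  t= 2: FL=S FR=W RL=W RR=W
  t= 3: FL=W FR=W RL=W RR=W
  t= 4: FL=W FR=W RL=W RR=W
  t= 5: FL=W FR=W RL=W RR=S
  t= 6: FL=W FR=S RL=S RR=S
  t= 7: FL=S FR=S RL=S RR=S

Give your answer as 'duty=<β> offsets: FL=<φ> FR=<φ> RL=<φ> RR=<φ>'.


duty=4 offsets: FL=1 FR=2 RL=2 RR=3

duty β = stance ticks per leg = 4
FL: stance ticks = 4; W→S at t=7 → φ=1
FR: stance ticks = 4; W→S at t=6 → φ=2
RL: stance ticks = 4; W→S at t=6 → φ=2
RR: stance ticks = 4; W→S at t=5 → φ=3


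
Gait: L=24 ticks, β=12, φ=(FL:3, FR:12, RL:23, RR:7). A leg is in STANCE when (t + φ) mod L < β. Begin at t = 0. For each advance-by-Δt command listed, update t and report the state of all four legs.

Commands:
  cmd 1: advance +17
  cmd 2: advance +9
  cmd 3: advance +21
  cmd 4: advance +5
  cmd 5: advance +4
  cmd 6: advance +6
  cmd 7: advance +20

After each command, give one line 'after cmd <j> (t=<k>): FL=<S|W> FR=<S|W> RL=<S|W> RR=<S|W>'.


after cmd 1 (t=17): FL=W FR=S RL=W RR=S
after cmd 2 (t=26): FL=S FR=W RL=S RR=S
after cmd 3 (t=47): FL=S FR=S RL=W RR=S
after cmd 4 (t=52): FL=S FR=W RL=S RR=S
after cmd 5 (t=56): FL=S FR=W RL=S RR=W
after cmd 6 (t=62): FL=W FR=S RL=W RR=W
after cmd 7 (t=82): FL=W FR=W RL=S RR=W

start t=0: FL=S FR=W RL=W RR=S
cmd 1: advance +17 → t=17, phase=(20,5,16,0) → FL=W FR=S RL=W RR=S
cmd 2: advance +9 → t=26, phase=(5,14,1,9) → FL=S FR=W RL=S RR=S
cmd 3: advance +21 → t=47, phase=(2,11,22,6) → FL=S FR=S RL=W RR=S
cmd 4: advance +5 → t=52, phase=(7,16,3,11) → FL=S FR=W RL=S RR=S
cmd 5: advance +4 → t=56, phase=(11,20,7,15) → FL=S FR=W RL=S RR=W
cmd 6: advance +6 → t=62, phase=(17,2,13,21) → FL=W FR=S RL=W RR=W
cmd 7: advance +20 → t=82, phase=(13,22,9,17) → FL=W FR=W RL=S RR=W


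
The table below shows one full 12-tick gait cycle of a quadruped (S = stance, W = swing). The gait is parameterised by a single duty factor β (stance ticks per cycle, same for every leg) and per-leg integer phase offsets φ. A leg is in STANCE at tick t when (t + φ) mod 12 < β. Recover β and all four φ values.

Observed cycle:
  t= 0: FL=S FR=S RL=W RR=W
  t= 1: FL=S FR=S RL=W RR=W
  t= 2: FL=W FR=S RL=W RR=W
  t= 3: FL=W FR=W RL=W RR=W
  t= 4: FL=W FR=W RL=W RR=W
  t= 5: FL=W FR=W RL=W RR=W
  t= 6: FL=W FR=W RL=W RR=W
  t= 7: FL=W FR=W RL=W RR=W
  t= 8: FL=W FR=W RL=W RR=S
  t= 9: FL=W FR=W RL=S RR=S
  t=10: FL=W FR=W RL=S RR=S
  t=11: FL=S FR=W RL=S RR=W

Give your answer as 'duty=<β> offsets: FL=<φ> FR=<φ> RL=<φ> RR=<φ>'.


duty β = stance ticks per leg = 3
FL: stance ticks = 3; W→S at t=11 → φ=1
FR: stance ticks = 3; W→S at t=0 → φ=0
RL: stance ticks = 3; W→S at t=9 → φ=3
RR: stance ticks = 3; W→S at t=8 → φ=4

duty=3 offsets: FL=1 FR=0 RL=3 RR=4


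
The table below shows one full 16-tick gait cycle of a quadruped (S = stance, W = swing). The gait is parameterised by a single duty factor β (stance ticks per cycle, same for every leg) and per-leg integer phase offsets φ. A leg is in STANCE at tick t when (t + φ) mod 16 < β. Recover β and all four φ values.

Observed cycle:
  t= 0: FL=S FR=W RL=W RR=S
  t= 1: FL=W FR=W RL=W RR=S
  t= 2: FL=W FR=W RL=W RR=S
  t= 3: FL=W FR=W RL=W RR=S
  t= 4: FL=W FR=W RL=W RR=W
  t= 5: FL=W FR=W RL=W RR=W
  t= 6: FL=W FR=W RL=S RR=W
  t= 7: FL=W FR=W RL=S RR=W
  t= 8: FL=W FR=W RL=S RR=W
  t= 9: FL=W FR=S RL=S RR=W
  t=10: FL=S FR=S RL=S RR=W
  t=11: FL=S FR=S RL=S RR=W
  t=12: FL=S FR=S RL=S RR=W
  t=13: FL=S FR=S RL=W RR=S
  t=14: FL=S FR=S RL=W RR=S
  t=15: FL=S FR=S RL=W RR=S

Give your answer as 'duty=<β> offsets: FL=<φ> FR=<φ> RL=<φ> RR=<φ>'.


duty β = stance ticks per leg = 7
FL: stance ticks = 7; W→S at t=10 → φ=6
FR: stance ticks = 7; W→S at t=9 → φ=7
RL: stance ticks = 7; W→S at t=6 → φ=10
RR: stance ticks = 7; W→S at t=13 → φ=3

duty=7 offsets: FL=6 FR=7 RL=10 RR=3


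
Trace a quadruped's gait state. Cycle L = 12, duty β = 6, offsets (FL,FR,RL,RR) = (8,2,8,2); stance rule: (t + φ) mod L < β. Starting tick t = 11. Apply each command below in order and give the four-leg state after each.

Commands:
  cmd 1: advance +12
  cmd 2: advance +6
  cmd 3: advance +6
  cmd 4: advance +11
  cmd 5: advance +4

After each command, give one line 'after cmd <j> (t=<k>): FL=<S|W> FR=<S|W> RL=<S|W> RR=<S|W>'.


after cmd 1 (t=23): FL=W FR=S RL=W RR=S
after cmd 2 (t=29): FL=S FR=W RL=S RR=W
after cmd 3 (t=35): FL=W FR=S RL=W RR=S
after cmd 4 (t=46): FL=W FR=S RL=W RR=S
after cmd 5 (t=50): FL=W FR=S RL=W RR=S

start t=11: FL=W FR=S RL=W RR=S
cmd 1: advance +12 → t=23, phase=(7,1,7,1) → FL=W FR=S RL=W RR=S
cmd 2: advance +6 → t=29, phase=(1,7,1,7) → FL=S FR=W RL=S RR=W
cmd 3: advance +6 → t=35, phase=(7,1,7,1) → FL=W FR=S RL=W RR=S
cmd 4: advance +11 → t=46, phase=(6,0,6,0) → FL=W FR=S RL=W RR=S
cmd 5: advance +4 → t=50, phase=(10,4,10,4) → FL=W FR=S RL=W RR=S


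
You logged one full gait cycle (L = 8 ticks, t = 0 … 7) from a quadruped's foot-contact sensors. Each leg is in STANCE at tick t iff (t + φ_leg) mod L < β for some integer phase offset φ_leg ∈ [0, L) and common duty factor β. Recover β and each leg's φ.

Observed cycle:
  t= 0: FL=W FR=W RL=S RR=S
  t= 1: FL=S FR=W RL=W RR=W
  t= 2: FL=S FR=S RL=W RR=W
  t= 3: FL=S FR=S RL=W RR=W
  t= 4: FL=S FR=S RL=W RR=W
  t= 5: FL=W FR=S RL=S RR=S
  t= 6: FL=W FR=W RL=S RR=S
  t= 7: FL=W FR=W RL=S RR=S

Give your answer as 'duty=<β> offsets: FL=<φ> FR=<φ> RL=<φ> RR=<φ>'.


duty β = stance ticks per leg = 4
FL: stance ticks = 4; W→S at t=1 → φ=7
FR: stance ticks = 4; W→S at t=2 → φ=6
RL: stance ticks = 4; W→S at t=5 → φ=3
RR: stance ticks = 4; W→S at t=5 → φ=3

duty=4 offsets: FL=7 FR=6 RL=3 RR=3


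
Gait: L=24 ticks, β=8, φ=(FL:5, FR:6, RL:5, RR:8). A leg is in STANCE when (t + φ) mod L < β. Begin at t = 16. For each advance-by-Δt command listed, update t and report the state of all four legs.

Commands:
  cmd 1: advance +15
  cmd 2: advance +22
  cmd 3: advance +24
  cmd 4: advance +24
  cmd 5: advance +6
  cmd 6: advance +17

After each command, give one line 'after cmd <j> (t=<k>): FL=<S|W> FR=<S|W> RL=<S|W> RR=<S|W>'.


start t=16: FL=W FR=W RL=W RR=S
cmd 1: advance +15 → t=31, phase=(12,13,12,15) → FL=W FR=W RL=W RR=W
cmd 2: advance +22 → t=53, phase=(10,11,10,13) → FL=W FR=W RL=W RR=W
cmd 3: advance +24 → t=77, phase=(10,11,10,13) → FL=W FR=W RL=W RR=W
cmd 4: advance +24 → t=101, phase=(10,11,10,13) → FL=W FR=W RL=W RR=W
cmd 5: advance +6 → t=107, phase=(16,17,16,19) → FL=W FR=W RL=W RR=W
cmd 6: advance +17 → t=124, phase=(9,10,9,12) → FL=W FR=W RL=W RR=W

after cmd 1 (t=31): FL=W FR=W RL=W RR=W
after cmd 2 (t=53): FL=W FR=W RL=W RR=W
after cmd 3 (t=77): FL=W FR=W RL=W RR=W
after cmd 4 (t=101): FL=W FR=W RL=W RR=W
after cmd 5 (t=107): FL=W FR=W RL=W RR=W
after cmd 6 (t=124): FL=W FR=W RL=W RR=W


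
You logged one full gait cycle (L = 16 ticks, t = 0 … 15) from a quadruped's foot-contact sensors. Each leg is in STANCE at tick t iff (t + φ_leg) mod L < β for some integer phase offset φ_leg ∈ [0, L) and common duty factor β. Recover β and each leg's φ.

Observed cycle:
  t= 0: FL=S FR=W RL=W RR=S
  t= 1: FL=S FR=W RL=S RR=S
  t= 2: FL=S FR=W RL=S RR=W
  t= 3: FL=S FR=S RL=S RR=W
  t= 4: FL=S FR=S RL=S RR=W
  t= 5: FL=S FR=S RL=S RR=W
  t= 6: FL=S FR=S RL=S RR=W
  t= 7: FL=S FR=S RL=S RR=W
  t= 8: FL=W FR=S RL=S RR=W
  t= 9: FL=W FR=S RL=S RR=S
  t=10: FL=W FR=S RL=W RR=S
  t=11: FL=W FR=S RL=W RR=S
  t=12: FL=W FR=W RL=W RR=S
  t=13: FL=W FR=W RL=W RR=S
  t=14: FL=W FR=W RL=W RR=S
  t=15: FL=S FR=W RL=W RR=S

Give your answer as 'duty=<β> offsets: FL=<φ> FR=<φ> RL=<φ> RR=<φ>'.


duty β = stance ticks per leg = 9
FL: stance ticks = 9; W→S at t=15 → φ=1
FR: stance ticks = 9; W→S at t=3 → φ=13
RL: stance ticks = 9; W→S at t=1 → φ=15
RR: stance ticks = 9; W→S at t=9 → φ=7

duty=9 offsets: FL=1 FR=13 RL=15 RR=7


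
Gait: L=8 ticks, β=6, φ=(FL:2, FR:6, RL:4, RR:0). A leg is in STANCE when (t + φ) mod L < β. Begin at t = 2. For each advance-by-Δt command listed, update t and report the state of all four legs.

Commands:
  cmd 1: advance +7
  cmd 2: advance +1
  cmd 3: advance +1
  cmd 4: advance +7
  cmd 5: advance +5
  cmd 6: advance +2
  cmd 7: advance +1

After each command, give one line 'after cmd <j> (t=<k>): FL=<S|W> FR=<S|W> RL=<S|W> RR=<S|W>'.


after cmd 1 (t=9): FL=S FR=W RL=S RR=S
after cmd 2 (t=10): FL=S FR=S RL=W RR=S
after cmd 3 (t=11): FL=S FR=S RL=W RR=S
after cmd 4 (t=18): FL=S FR=S RL=W RR=S
after cmd 5 (t=23): FL=S FR=S RL=S RR=W
after cmd 6 (t=25): FL=S FR=W RL=S RR=S
after cmd 7 (t=26): FL=S FR=S RL=W RR=S

start t=2: FL=S FR=S RL=W RR=S
cmd 1: advance +7 → t=9, phase=(3,7,5,1) → FL=S FR=W RL=S RR=S
cmd 2: advance +1 → t=10, phase=(4,0,6,2) → FL=S FR=S RL=W RR=S
cmd 3: advance +1 → t=11, phase=(5,1,7,3) → FL=S FR=S RL=W RR=S
cmd 4: advance +7 → t=18, phase=(4,0,6,2) → FL=S FR=S RL=W RR=S
cmd 5: advance +5 → t=23, phase=(1,5,3,7) → FL=S FR=S RL=S RR=W
cmd 6: advance +2 → t=25, phase=(3,7,5,1) → FL=S FR=W RL=S RR=S
cmd 7: advance +1 → t=26, phase=(4,0,6,2) → FL=S FR=S RL=W RR=S


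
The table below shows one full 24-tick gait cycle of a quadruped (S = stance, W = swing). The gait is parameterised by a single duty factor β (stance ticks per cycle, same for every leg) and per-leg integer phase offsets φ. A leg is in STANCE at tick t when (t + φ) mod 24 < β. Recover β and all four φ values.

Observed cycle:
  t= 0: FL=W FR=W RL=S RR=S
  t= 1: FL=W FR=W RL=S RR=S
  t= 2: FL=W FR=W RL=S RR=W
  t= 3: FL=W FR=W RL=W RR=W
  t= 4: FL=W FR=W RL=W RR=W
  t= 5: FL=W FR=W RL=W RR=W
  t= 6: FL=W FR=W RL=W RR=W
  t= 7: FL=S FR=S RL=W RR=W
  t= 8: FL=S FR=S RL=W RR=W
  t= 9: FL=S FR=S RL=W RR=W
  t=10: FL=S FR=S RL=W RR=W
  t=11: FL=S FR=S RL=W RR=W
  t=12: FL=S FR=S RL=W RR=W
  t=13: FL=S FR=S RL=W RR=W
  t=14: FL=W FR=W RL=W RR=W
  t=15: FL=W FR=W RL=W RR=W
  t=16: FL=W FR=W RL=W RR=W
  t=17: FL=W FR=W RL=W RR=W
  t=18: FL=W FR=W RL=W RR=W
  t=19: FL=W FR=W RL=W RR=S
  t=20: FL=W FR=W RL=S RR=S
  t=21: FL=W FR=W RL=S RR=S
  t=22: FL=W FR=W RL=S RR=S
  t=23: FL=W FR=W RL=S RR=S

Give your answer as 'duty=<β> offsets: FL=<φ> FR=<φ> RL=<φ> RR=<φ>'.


duty=7 offsets: FL=17 FR=17 RL=4 RR=5

duty β = stance ticks per leg = 7
FL: stance ticks = 7; W→S at t=7 → φ=17
FR: stance ticks = 7; W→S at t=7 → φ=17
RL: stance ticks = 7; W→S at t=20 → φ=4
RR: stance ticks = 7; W→S at t=19 → φ=5


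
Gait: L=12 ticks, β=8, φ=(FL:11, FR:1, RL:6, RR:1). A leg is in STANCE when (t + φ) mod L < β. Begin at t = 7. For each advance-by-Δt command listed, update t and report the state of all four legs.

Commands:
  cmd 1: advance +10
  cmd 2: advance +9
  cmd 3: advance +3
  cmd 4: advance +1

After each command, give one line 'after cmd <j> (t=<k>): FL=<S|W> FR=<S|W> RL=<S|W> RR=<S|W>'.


after cmd 1 (t=17): FL=S FR=S RL=W RR=S
after cmd 2 (t=26): FL=S FR=S RL=W RR=S
after cmd 3 (t=29): FL=S FR=S RL=W RR=S
after cmd 4 (t=30): FL=S FR=S RL=S RR=S

start t=7: FL=S FR=W RL=S RR=W
cmd 1: advance +10 → t=17, phase=(4,6,11,6) → FL=S FR=S RL=W RR=S
cmd 2: advance +9 → t=26, phase=(1,3,8,3) → FL=S FR=S RL=W RR=S
cmd 3: advance +3 → t=29, phase=(4,6,11,6) → FL=S FR=S RL=W RR=S
cmd 4: advance +1 → t=30, phase=(5,7,0,7) → FL=S FR=S RL=S RR=S


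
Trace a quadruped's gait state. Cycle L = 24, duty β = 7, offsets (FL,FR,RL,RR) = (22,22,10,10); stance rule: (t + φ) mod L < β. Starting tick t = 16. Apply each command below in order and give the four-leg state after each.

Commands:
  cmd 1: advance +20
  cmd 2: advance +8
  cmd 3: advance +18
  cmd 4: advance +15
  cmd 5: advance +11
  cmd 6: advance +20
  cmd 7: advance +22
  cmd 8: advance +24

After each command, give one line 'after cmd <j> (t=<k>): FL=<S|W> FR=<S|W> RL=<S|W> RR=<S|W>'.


after cmd 1 (t=36): FL=W FR=W RL=W RR=W
after cmd 2 (t=44): FL=W FR=W RL=S RR=S
after cmd 3 (t=62): FL=W FR=W RL=S RR=S
after cmd 4 (t=77): FL=S FR=S RL=W RR=W
after cmd 5 (t=88): FL=W FR=W RL=S RR=S
after cmd 6 (t=108): FL=W FR=W RL=W RR=W
after cmd 7 (t=130): FL=W FR=W RL=W RR=W
after cmd 8 (t=154): FL=W FR=W RL=W RR=W

start t=16: FL=W FR=W RL=S RR=S
cmd 1: advance +20 → t=36, phase=(10,10,22,22) → FL=W FR=W RL=W RR=W
cmd 2: advance +8 → t=44, phase=(18,18,6,6) → FL=W FR=W RL=S RR=S
cmd 3: advance +18 → t=62, phase=(12,12,0,0) → FL=W FR=W RL=S RR=S
cmd 4: advance +15 → t=77, phase=(3,3,15,15) → FL=S FR=S RL=W RR=W
cmd 5: advance +11 → t=88, phase=(14,14,2,2) → FL=W FR=W RL=S RR=S
cmd 6: advance +20 → t=108, phase=(10,10,22,22) → FL=W FR=W RL=W RR=W
cmd 7: advance +22 → t=130, phase=(8,8,20,20) → FL=W FR=W RL=W RR=W
cmd 8: advance +24 → t=154, phase=(8,8,20,20) → FL=W FR=W RL=W RR=W


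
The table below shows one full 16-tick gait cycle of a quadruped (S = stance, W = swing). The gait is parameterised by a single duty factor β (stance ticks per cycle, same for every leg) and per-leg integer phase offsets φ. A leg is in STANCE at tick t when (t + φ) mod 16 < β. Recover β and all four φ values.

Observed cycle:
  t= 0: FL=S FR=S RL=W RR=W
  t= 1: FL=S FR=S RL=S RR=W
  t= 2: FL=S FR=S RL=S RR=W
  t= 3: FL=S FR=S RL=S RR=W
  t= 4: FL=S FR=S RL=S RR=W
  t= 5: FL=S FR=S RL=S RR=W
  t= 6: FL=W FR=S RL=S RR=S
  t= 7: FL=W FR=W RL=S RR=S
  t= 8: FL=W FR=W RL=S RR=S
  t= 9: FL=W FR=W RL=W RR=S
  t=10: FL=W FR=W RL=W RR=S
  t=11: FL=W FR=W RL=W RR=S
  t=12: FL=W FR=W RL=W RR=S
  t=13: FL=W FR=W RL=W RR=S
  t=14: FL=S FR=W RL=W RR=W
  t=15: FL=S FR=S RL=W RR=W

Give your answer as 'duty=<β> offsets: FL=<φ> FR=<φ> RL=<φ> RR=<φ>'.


duty β = stance ticks per leg = 8
FL: stance ticks = 8; W→S at t=14 → φ=2
FR: stance ticks = 8; W→S at t=15 → φ=1
RL: stance ticks = 8; W→S at t=1 → φ=15
RR: stance ticks = 8; W→S at t=6 → φ=10

duty=8 offsets: FL=2 FR=1 RL=15 RR=10


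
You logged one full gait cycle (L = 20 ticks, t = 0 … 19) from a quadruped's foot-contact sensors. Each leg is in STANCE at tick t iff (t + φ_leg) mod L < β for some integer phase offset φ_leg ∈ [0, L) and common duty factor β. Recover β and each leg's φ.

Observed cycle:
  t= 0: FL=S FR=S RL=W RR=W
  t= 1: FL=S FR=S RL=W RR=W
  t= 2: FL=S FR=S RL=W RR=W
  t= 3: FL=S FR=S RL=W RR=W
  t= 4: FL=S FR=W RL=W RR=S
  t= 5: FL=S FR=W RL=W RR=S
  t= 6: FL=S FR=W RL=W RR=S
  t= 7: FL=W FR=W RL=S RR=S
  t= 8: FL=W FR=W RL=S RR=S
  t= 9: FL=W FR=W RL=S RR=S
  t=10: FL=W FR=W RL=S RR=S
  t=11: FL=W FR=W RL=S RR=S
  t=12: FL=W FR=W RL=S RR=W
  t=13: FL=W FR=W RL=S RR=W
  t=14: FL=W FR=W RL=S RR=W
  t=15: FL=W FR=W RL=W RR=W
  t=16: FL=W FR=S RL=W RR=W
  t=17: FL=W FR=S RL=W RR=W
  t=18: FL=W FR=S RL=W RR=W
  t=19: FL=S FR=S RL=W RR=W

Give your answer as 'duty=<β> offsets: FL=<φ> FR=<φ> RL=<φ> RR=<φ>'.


duty β = stance ticks per leg = 8
FL: stance ticks = 8; W→S at t=19 → φ=1
FR: stance ticks = 8; W→S at t=16 → φ=4
RL: stance ticks = 8; W→S at t=7 → φ=13
RR: stance ticks = 8; W→S at t=4 → φ=16

duty=8 offsets: FL=1 FR=4 RL=13 RR=16


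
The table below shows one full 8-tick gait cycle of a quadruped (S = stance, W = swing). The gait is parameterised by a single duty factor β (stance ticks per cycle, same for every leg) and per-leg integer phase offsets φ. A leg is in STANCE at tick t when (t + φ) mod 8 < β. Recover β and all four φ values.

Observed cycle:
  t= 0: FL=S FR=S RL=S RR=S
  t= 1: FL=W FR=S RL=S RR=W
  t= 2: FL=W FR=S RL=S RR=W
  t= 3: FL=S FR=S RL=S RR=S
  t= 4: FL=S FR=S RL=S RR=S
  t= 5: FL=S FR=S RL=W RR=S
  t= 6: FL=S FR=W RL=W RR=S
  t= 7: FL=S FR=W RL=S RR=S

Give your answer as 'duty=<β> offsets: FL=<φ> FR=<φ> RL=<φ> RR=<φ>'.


duty β = stance ticks per leg = 6
FL: stance ticks = 6; W→S at t=3 → φ=5
FR: stance ticks = 6; W→S at t=0 → φ=0
RL: stance ticks = 6; W→S at t=7 → φ=1
RR: stance ticks = 6; W→S at t=3 → φ=5

duty=6 offsets: FL=5 FR=0 RL=1 RR=5


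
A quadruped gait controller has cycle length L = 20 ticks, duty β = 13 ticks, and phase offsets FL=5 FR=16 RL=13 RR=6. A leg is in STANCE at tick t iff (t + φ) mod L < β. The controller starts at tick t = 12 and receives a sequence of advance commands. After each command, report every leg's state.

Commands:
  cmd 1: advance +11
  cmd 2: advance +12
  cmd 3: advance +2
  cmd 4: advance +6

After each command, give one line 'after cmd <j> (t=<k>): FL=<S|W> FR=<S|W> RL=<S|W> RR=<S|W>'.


start t=12: FL=W FR=S RL=S RR=W
cmd 1: advance +11 → t=23, phase=(8,19,16,9) → FL=S FR=W RL=W RR=S
cmd 2: advance +12 → t=35, phase=(0,11,8,1) → FL=S FR=S RL=S RR=S
cmd 3: advance +2 → t=37, phase=(2,13,10,3) → FL=S FR=W RL=S RR=S
cmd 4: advance +6 → t=43, phase=(8,19,16,9) → FL=S FR=W RL=W RR=S

after cmd 1 (t=23): FL=S FR=W RL=W RR=S
after cmd 2 (t=35): FL=S FR=S RL=S RR=S
after cmd 3 (t=37): FL=S FR=W RL=S RR=S
after cmd 4 (t=43): FL=S FR=W RL=W RR=S


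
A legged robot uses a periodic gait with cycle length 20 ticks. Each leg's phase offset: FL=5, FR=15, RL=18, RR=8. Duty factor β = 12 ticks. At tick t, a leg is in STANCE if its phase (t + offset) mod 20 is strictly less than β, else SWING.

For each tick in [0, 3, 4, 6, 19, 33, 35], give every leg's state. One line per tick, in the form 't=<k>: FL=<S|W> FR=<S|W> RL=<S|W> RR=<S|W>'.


t=0: phase=(5,15,18,8) vs β=12 → FL=S FR=W RL=W RR=S
t=3: phase=(8,18,1,11) vs β=12 → FL=S FR=W RL=S RR=S
t=4: phase=(9,19,2,12) vs β=12 → FL=S FR=W RL=S RR=W
t=6: phase=(11,1,4,14) vs β=12 → FL=S FR=S RL=S RR=W
t=19: phase=(4,14,17,7) vs β=12 → FL=S FR=W RL=W RR=S
t=33: phase=(18,8,11,1) vs β=12 → FL=W FR=S RL=S RR=S
t=35: phase=(0,10,13,3) vs β=12 → FL=S FR=S RL=W RR=S

t=0: FL=S FR=W RL=W RR=S
t=3: FL=S FR=W RL=S RR=S
t=4: FL=S FR=W RL=S RR=W
t=6: FL=S FR=S RL=S RR=W
t=19: FL=S FR=W RL=W RR=S
t=33: FL=W FR=S RL=S RR=S
t=35: FL=S FR=S RL=W RR=S


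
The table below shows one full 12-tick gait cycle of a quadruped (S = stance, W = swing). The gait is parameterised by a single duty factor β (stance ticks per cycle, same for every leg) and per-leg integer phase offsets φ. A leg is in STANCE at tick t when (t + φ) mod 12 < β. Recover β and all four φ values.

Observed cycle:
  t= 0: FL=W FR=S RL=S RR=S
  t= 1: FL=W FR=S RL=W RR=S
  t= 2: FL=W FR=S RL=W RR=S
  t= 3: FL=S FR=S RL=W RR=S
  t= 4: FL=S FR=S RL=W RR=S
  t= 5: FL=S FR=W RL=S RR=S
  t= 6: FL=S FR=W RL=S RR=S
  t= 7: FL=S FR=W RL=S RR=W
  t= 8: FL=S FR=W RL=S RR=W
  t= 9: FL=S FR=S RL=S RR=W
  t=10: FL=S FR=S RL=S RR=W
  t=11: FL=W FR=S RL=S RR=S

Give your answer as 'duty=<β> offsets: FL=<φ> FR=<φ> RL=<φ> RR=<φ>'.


duty β = stance ticks per leg = 8
FL: stance ticks = 8; W→S at t=3 → φ=9
FR: stance ticks = 8; W→S at t=9 → φ=3
RL: stance ticks = 8; W→S at t=5 → φ=7
RR: stance ticks = 8; W→S at t=11 → φ=1

duty=8 offsets: FL=9 FR=3 RL=7 RR=1


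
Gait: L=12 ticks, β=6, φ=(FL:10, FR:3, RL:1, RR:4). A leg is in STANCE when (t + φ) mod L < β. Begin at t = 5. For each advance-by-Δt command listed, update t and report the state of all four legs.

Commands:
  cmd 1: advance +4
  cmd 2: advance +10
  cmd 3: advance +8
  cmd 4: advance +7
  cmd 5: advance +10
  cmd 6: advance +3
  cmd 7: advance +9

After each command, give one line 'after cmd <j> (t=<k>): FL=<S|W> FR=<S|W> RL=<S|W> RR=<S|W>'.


after cmd 1 (t=9): FL=W FR=S RL=W RR=S
after cmd 2 (t=19): FL=S FR=W RL=W RR=W
after cmd 3 (t=27): FL=S FR=W RL=S RR=W
after cmd 4 (t=34): FL=W FR=S RL=W RR=S
after cmd 5 (t=44): FL=W FR=W RL=W RR=S
after cmd 6 (t=47): FL=W FR=S RL=S RR=S
after cmd 7 (t=56): FL=W FR=W RL=W RR=S

start t=5: FL=S FR=W RL=W RR=W
cmd 1: advance +4 → t=9, phase=(7,0,10,1) → FL=W FR=S RL=W RR=S
cmd 2: advance +10 → t=19, phase=(5,10,8,11) → FL=S FR=W RL=W RR=W
cmd 3: advance +8 → t=27, phase=(1,6,4,7) → FL=S FR=W RL=S RR=W
cmd 4: advance +7 → t=34, phase=(8,1,11,2) → FL=W FR=S RL=W RR=S
cmd 5: advance +10 → t=44, phase=(6,11,9,0) → FL=W FR=W RL=W RR=S
cmd 6: advance +3 → t=47, phase=(9,2,0,3) → FL=W FR=S RL=S RR=S
cmd 7: advance +9 → t=56, phase=(6,11,9,0) → FL=W FR=W RL=W RR=S


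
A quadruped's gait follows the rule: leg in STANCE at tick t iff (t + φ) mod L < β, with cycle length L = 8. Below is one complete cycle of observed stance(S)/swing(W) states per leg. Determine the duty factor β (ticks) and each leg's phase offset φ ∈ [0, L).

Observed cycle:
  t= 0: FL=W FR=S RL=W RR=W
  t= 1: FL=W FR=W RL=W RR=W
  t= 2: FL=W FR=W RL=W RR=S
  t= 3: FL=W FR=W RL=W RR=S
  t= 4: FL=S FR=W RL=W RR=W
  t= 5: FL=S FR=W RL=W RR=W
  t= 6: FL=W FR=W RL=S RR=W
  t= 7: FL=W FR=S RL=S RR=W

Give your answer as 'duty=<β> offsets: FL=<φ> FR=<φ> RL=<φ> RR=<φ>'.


duty=2 offsets: FL=4 FR=1 RL=2 RR=6

duty β = stance ticks per leg = 2
FL: stance ticks = 2; W→S at t=4 → φ=4
FR: stance ticks = 2; W→S at t=7 → φ=1
RL: stance ticks = 2; W→S at t=6 → φ=2
RR: stance ticks = 2; W→S at t=2 → φ=6


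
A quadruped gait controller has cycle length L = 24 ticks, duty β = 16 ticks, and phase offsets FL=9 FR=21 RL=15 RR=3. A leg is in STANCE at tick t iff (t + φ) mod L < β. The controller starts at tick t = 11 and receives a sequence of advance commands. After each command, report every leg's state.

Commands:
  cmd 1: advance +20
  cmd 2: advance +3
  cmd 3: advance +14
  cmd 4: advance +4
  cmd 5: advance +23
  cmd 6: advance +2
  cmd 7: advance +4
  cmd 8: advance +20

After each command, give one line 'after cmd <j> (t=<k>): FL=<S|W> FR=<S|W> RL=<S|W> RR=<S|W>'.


start t=11: FL=W FR=S RL=S RR=S
cmd 1: advance +20 → t=31, phase=(16,4,22,10) → FL=W FR=S RL=W RR=S
cmd 2: advance +3 → t=34, phase=(19,7,1,13) → FL=W FR=S RL=S RR=S
cmd 3: advance +14 → t=48, phase=(9,21,15,3) → FL=S FR=W RL=S RR=S
cmd 4: advance +4 → t=52, phase=(13,1,19,7) → FL=S FR=S RL=W RR=S
cmd 5: advance +23 → t=75, phase=(12,0,18,6) → FL=S FR=S RL=W RR=S
cmd 6: advance +2 → t=77, phase=(14,2,20,8) → FL=S FR=S RL=W RR=S
cmd 7: advance +4 → t=81, phase=(18,6,0,12) → FL=W FR=S RL=S RR=S
cmd 8: advance +20 → t=101, phase=(14,2,20,8) → FL=S FR=S RL=W RR=S

after cmd 1 (t=31): FL=W FR=S RL=W RR=S
after cmd 2 (t=34): FL=W FR=S RL=S RR=S
after cmd 3 (t=48): FL=S FR=W RL=S RR=S
after cmd 4 (t=52): FL=S FR=S RL=W RR=S
after cmd 5 (t=75): FL=S FR=S RL=W RR=S
after cmd 6 (t=77): FL=S FR=S RL=W RR=S
after cmd 7 (t=81): FL=W FR=S RL=S RR=S
after cmd 8 (t=101): FL=S FR=S RL=W RR=S


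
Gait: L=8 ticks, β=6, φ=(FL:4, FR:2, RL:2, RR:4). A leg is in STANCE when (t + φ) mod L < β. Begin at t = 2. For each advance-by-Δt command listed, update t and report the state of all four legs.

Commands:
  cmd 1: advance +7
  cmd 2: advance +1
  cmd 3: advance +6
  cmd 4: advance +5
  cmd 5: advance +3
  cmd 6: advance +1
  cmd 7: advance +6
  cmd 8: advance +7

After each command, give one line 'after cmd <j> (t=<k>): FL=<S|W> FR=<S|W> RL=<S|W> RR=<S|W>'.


after cmd 1 (t=9): FL=S FR=S RL=S RR=S
after cmd 2 (t=10): FL=W FR=S RL=S RR=W
after cmd 3 (t=16): FL=S FR=S RL=S RR=S
after cmd 4 (t=21): FL=S FR=W RL=W RR=S
after cmd 5 (t=24): FL=S FR=S RL=S RR=S
after cmd 6 (t=25): FL=S FR=S RL=S RR=S
after cmd 7 (t=31): FL=S FR=S RL=S RR=S
after cmd 8 (t=38): FL=S FR=S RL=S RR=S

start t=2: FL=W FR=S RL=S RR=W
cmd 1: advance +7 → t=9, phase=(5,3,3,5) → FL=S FR=S RL=S RR=S
cmd 2: advance +1 → t=10, phase=(6,4,4,6) → FL=W FR=S RL=S RR=W
cmd 3: advance +6 → t=16, phase=(4,2,2,4) → FL=S FR=S RL=S RR=S
cmd 4: advance +5 → t=21, phase=(1,7,7,1) → FL=S FR=W RL=W RR=S
cmd 5: advance +3 → t=24, phase=(4,2,2,4) → FL=S FR=S RL=S RR=S
cmd 6: advance +1 → t=25, phase=(5,3,3,5) → FL=S FR=S RL=S RR=S
cmd 7: advance +6 → t=31, phase=(3,1,1,3) → FL=S FR=S RL=S RR=S
cmd 8: advance +7 → t=38, phase=(2,0,0,2) → FL=S FR=S RL=S RR=S


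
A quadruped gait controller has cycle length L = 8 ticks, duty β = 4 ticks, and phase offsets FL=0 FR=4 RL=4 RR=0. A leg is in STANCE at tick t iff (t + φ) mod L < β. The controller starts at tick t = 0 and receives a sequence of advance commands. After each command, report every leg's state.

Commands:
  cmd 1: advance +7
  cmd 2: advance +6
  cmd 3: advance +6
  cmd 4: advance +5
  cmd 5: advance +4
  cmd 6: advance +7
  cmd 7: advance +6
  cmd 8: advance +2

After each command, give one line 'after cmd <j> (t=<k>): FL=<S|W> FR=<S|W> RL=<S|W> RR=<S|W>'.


start t=0: FL=S FR=W RL=W RR=S
cmd 1: advance +7 → t=7, phase=(7,3,3,7) → FL=W FR=S RL=S RR=W
cmd 2: advance +6 → t=13, phase=(5,1,1,5) → FL=W FR=S RL=S RR=W
cmd 3: advance +6 → t=19, phase=(3,7,7,3) → FL=S FR=W RL=W RR=S
cmd 4: advance +5 → t=24, phase=(0,4,4,0) → FL=S FR=W RL=W RR=S
cmd 5: advance +4 → t=28, phase=(4,0,0,4) → FL=W FR=S RL=S RR=W
cmd 6: advance +7 → t=35, phase=(3,7,7,3) → FL=S FR=W RL=W RR=S
cmd 7: advance +6 → t=41, phase=(1,5,5,1) → FL=S FR=W RL=W RR=S
cmd 8: advance +2 → t=43, phase=(3,7,7,3) → FL=S FR=W RL=W RR=S

after cmd 1 (t=7): FL=W FR=S RL=S RR=W
after cmd 2 (t=13): FL=W FR=S RL=S RR=W
after cmd 3 (t=19): FL=S FR=W RL=W RR=S
after cmd 4 (t=24): FL=S FR=W RL=W RR=S
after cmd 5 (t=28): FL=W FR=S RL=S RR=W
after cmd 6 (t=35): FL=S FR=W RL=W RR=S
after cmd 7 (t=41): FL=S FR=W RL=W RR=S
after cmd 8 (t=43): FL=S FR=W RL=W RR=S


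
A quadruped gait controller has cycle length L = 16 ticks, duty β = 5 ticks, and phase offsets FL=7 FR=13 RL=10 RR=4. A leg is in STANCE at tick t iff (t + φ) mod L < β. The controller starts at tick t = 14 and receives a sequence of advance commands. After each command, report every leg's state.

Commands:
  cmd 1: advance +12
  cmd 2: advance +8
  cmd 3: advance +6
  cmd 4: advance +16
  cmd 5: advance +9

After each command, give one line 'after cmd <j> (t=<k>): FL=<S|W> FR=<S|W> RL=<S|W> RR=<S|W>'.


start t=14: FL=W FR=W RL=W RR=S
cmd 1: advance +12 → t=26, phase=(1,7,4,14) → FL=S FR=W RL=S RR=W
cmd 2: advance +8 → t=34, phase=(9,15,12,6) → FL=W FR=W RL=W RR=W
cmd 3: advance +6 → t=40, phase=(15,5,2,12) → FL=W FR=W RL=S RR=W
cmd 4: advance +16 → t=56, phase=(15,5,2,12) → FL=W FR=W RL=S RR=W
cmd 5: advance +9 → t=65, phase=(8,14,11,5) → FL=W FR=W RL=W RR=W

after cmd 1 (t=26): FL=S FR=W RL=S RR=W
after cmd 2 (t=34): FL=W FR=W RL=W RR=W
after cmd 3 (t=40): FL=W FR=W RL=S RR=W
after cmd 4 (t=56): FL=W FR=W RL=S RR=W
after cmd 5 (t=65): FL=W FR=W RL=W RR=W


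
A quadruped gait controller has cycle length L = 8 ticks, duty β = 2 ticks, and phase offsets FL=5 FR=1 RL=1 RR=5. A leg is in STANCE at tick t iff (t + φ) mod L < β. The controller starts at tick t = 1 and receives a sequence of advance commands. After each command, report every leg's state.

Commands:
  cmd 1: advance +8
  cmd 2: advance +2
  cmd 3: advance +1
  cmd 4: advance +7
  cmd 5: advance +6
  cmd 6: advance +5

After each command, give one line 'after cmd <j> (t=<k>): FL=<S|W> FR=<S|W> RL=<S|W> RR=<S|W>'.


start t=1: FL=W FR=W RL=W RR=W
cmd 1: advance +8 → t=9, phase=(6,2,2,6) → FL=W FR=W RL=W RR=W
cmd 2: advance +2 → t=11, phase=(0,4,4,0) → FL=S FR=W RL=W RR=S
cmd 3: advance +1 → t=12, phase=(1,5,5,1) → FL=S FR=W RL=W RR=S
cmd 4: advance +7 → t=19, phase=(0,4,4,0) → FL=S FR=W RL=W RR=S
cmd 5: advance +6 → t=25, phase=(6,2,2,6) → FL=W FR=W RL=W RR=W
cmd 6: advance +5 → t=30, phase=(3,7,7,3) → FL=W FR=W RL=W RR=W

after cmd 1 (t=9): FL=W FR=W RL=W RR=W
after cmd 2 (t=11): FL=S FR=W RL=W RR=S
after cmd 3 (t=12): FL=S FR=W RL=W RR=S
after cmd 4 (t=19): FL=S FR=W RL=W RR=S
after cmd 5 (t=25): FL=W FR=W RL=W RR=W
after cmd 6 (t=30): FL=W FR=W RL=W RR=W
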